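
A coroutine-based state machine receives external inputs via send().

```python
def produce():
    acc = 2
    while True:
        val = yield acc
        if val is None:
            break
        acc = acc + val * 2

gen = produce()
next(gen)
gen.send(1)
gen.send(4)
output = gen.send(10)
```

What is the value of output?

Step 1: next() -> yield acc=2.
Step 2: send(1) -> val=1, acc = 2 + 1*2 = 4, yield 4.
Step 3: send(4) -> val=4, acc = 4 + 4*2 = 12, yield 12.
Step 4: send(10) -> val=10, acc = 12 + 10*2 = 32, yield 32.
Therefore output = 32.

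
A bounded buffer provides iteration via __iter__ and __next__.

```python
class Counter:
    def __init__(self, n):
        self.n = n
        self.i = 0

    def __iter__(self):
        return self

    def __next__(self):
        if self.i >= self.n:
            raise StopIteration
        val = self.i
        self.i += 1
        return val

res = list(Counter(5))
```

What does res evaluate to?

Step 1: Counter(5) creates an iterator counting 0 to 4.
Step 2: list() consumes all values: [0, 1, 2, 3, 4].
Therefore res = [0, 1, 2, 3, 4].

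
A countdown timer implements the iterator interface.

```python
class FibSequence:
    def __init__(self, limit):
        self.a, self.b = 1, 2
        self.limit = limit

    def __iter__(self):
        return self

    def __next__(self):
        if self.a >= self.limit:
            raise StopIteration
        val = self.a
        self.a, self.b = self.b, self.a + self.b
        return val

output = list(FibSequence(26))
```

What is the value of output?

Step 1: Fibonacci-like sequence (a=1, b=2) until >= 26:
  Yield 1, then a,b = 2,3
  Yield 2, then a,b = 3,5
  Yield 3, then a,b = 5,8
  Yield 5, then a,b = 8,13
  Yield 8, then a,b = 13,21
  Yield 13, then a,b = 21,34
  Yield 21, then a,b = 34,55
Step 2: 34 >= 26, stop.
Therefore output = [1, 2, 3, 5, 8, 13, 21].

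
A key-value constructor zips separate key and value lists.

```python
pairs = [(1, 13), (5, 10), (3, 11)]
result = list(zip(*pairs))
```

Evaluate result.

Step 1: zip(*pairs) transposes: unzips [(1, 13), (5, 10), (3, 11)] into separate sequences.
Step 2: First elements: (1, 5, 3), second elements: (13, 10, 11).
Therefore result = [(1, 5, 3), (13, 10, 11)].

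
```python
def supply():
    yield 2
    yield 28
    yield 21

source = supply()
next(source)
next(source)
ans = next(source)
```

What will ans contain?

Step 1: supply() creates a generator.
Step 2: next(source) yields 2 (consumed and discarded).
Step 3: next(source) yields 28 (consumed and discarded).
Step 4: next(source) yields 21, assigned to ans.
Therefore ans = 21.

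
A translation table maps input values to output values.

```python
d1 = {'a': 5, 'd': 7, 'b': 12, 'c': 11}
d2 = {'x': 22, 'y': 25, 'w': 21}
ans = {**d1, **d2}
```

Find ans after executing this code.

Step 1: Merge d1 and d2 (d2 values override on key conflicts).
Step 2: d1 has keys ['a', 'd', 'b', 'c'], d2 has keys ['x', 'y', 'w'].
Therefore ans = {'a': 5, 'd': 7, 'b': 12, 'c': 11, 'x': 22, 'y': 25, 'w': 21}.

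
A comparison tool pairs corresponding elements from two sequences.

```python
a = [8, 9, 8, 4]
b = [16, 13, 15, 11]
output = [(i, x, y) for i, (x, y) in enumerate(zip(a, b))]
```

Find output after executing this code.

Step 1: enumerate(zip(a, b)) gives index with paired elements:
  i=0: (8, 16)
  i=1: (9, 13)
  i=2: (8, 15)
  i=3: (4, 11)
Therefore output = [(0, 8, 16), (1, 9, 13), (2, 8, 15), (3, 4, 11)].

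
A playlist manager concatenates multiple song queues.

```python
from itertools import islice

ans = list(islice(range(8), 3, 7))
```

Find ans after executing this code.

Step 1: islice(range(8), 3, 7) takes elements at indices [3, 7).
Step 2: Elements: [3, 4, 5, 6].
Therefore ans = [3, 4, 5, 6].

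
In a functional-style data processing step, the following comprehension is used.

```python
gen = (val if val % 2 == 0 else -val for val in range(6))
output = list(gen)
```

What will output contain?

Step 1: For each val in range(6), yield val if even, else -val:
  val=0: even, yield 0
  val=1: odd, yield -1
  val=2: even, yield 2
  val=3: odd, yield -3
  val=4: even, yield 4
  val=5: odd, yield -5
Therefore output = [0, -1, 2, -3, 4, -5].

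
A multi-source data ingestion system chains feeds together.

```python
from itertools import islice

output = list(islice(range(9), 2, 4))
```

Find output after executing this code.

Step 1: islice(range(9), 2, 4) takes elements at indices [2, 4).
Step 2: Elements: [2, 3].
Therefore output = [2, 3].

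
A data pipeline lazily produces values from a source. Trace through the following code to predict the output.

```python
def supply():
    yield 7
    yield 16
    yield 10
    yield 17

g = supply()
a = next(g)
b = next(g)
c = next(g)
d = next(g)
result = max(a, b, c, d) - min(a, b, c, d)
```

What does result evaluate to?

Step 1: Create generator and consume all values:
  a = next(g) = 7
  b = next(g) = 16
  c = next(g) = 10
  d = next(g) = 17
Step 2: max = 17, min = 7, result = 17 - 7 = 10.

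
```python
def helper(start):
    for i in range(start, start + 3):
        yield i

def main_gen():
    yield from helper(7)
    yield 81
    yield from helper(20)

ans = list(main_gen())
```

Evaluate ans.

Step 1: main_gen() delegates to helper(7):
  yield 7
  yield 8
  yield 9
Step 2: yield 81
Step 3: Delegates to helper(20):
  yield 20
  yield 21
  yield 22
Therefore ans = [7, 8, 9, 81, 20, 21, 22].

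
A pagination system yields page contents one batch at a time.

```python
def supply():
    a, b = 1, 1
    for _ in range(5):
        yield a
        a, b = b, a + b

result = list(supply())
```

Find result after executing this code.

Step 1: Fibonacci-like sequence starting with a=1, b=1:
  Iteration 1: yield a=1, then a,b = 1,2
  Iteration 2: yield a=1, then a,b = 2,3
  Iteration 3: yield a=2, then a,b = 3,5
  Iteration 4: yield a=3, then a,b = 5,8
  Iteration 5: yield a=5, then a,b = 8,13
Therefore result = [1, 1, 2, 3, 5].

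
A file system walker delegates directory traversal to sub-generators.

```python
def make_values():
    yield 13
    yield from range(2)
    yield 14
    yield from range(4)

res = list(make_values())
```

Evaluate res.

Step 1: Trace yields in order:
  yield 13
  yield 0
  yield 1
  yield 14
  yield 0
  yield 1
  yield 2
  yield 3
Therefore res = [13, 0, 1, 14, 0, 1, 2, 3].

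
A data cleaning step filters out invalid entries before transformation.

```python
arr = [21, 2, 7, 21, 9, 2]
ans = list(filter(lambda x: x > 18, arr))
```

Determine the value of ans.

Step 1: Filter elements > 18:
  21: kept
  2: removed
  7: removed
  21: kept
  9: removed
  2: removed
Therefore ans = [21, 21].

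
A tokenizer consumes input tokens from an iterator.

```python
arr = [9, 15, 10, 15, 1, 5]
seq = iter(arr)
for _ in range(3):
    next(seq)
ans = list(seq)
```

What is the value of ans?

Step 1: Create iterator over [9, 15, 10, 15, 1, 5].
Step 2: Advance 3 positions (consuming [9, 15, 10]).
Step 3: list() collects remaining elements: [15, 1, 5].
Therefore ans = [15, 1, 5].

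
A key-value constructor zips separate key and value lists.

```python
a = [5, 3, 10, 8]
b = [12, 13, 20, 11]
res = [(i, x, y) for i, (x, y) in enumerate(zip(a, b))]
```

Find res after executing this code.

Step 1: enumerate(zip(a, b)) gives index with paired elements:
  i=0: (5, 12)
  i=1: (3, 13)
  i=2: (10, 20)
  i=3: (8, 11)
Therefore res = [(0, 5, 12), (1, 3, 13), (2, 10, 20), (3, 8, 11)].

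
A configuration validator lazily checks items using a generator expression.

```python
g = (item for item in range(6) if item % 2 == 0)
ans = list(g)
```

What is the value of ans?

Step 1: Filter range(6) keeping only even values:
  item=0: even, included
  item=1: odd, excluded
  item=2: even, included
  item=3: odd, excluded
  item=4: even, included
  item=5: odd, excluded
Therefore ans = [0, 2, 4].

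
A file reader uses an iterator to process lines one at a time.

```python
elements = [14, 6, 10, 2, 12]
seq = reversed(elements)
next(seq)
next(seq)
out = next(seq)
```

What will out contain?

Step 1: reversed([14, 6, 10, 2, 12]) gives iterator: [12, 2, 10, 6, 14].
Step 2: First next() = 12, second next() = 2.
Step 3: Third next() = 10.
Therefore out = 10.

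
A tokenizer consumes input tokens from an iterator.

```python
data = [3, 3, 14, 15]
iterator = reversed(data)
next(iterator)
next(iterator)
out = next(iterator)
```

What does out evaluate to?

Step 1: reversed([3, 3, 14, 15]) gives iterator: [15, 14, 3, 3].
Step 2: First next() = 15, second next() = 14.
Step 3: Third next() = 3.
Therefore out = 3.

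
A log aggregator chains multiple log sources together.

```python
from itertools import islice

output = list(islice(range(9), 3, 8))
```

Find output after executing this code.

Step 1: islice(range(9), 3, 8) takes elements at indices [3, 8).
Step 2: Elements: [3, 4, 5, 6, 7].
Therefore output = [3, 4, 5, 6, 7].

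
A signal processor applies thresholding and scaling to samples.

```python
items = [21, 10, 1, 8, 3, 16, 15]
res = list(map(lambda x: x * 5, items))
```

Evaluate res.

Step 1: Apply lambda x: x * 5 to each element:
  21 -> 105
  10 -> 50
  1 -> 5
  8 -> 40
  3 -> 15
  16 -> 80
  15 -> 75
Therefore res = [105, 50, 5, 40, 15, 80, 75].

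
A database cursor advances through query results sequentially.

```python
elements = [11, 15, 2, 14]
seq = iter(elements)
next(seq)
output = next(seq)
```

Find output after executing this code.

Step 1: Create iterator over [11, 15, 2, 14].
Step 2: next() consumes 11.
Step 3: next() returns 15.
Therefore output = 15.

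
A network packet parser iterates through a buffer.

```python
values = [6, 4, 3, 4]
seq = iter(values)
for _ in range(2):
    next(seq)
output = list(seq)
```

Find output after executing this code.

Step 1: Create iterator over [6, 4, 3, 4].
Step 2: Advance 2 positions (consuming [6, 4]).
Step 3: list() collects remaining elements: [3, 4].
Therefore output = [3, 4].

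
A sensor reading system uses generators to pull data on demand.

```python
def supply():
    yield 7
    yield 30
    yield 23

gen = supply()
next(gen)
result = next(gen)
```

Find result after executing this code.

Step 1: supply() creates a generator.
Step 2: next(gen) yields 7 (consumed and discarded).
Step 3: next(gen) yields 30, assigned to result.
Therefore result = 30.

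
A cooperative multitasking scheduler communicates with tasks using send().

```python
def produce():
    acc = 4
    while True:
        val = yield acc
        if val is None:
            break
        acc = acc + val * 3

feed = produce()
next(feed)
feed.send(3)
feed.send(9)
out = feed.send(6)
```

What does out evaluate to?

Step 1: next() -> yield acc=4.
Step 2: send(3) -> val=3, acc = 4 + 3*3 = 13, yield 13.
Step 3: send(9) -> val=9, acc = 13 + 9*3 = 40, yield 40.
Step 4: send(6) -> val=6, acc = 40 + 6*3 = 58, yield 58.
Therefore out = 58.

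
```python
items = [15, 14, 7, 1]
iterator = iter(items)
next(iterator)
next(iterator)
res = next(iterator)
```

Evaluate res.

Step 1: Create iterator over [15, 14, 7, 1].
Step 2: next() consumes 15.
Step 3: next() consumes 14.
Step 4: next() returns 7.
Therefore res = 7.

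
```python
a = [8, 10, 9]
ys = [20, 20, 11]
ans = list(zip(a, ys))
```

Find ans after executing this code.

Step 1: zip pairs elements at same index:
  Index 0: (8, 20)
  Index 1: (10, 20)
  Index 2: (9, 11)
Therefore ans = [(8, 20), (10, 20), (9, 11)].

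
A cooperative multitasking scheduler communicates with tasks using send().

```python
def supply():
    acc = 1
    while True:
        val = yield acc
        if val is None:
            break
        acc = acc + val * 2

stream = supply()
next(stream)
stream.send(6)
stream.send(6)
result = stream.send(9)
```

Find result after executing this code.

Step 1: next() -> yield acc=1.
Step 2: send(6) -> val=6, acc = 1 + 6*2 = 13, yield 13.
Step 3: send(6) -> val=6, acc = 13 + 6*2 = 25, yield 25.
Step 4: send(9) -> val=9, acc = 25 + 9*2 = 43, yield 43.
Therefore result = 43.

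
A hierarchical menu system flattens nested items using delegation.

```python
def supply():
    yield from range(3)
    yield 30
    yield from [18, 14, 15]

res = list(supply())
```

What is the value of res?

Step 1: Trace yields in order:
  yield 0
  yield 1
  yield 2
  yield 30
  yield 18
  yield 14
  yield 15
Therefore res = [0, 1, 2, 30, 18, 14, 15].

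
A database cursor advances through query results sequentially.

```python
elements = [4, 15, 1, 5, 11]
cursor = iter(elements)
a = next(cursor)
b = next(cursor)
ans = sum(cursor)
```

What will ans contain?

Step 1: Create iterator over [4, 15, 1, 5, 11].
Step 2: a = next() = 4, b = next() = 15.
Step 3: sum() of remaining [1, 5, 11] = 17.
Therefore ans = 17.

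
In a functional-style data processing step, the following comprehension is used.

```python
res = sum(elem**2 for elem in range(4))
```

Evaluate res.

Step 1: Compute elem**2 for each elem in range(4):
  elem=0: 0**2 = 0
  elem=1: 1**2 = 1
  elem=2: 2**2 = 4
  elem=3: 3**2 = 9
Step 2: sum = 0 + 1 + 4 + 9 = 14.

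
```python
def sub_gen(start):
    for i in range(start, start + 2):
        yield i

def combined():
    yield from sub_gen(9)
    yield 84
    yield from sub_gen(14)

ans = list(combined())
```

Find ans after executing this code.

Step 1: combined() delegates to sub_gen(9):
  yield 9
  yield 10
Step 2: yield 84
Step 3: Delegates to sub_gen(14):
  yield 14
  yield 15
Therefore ans = [9, 10, 84, 14, 15].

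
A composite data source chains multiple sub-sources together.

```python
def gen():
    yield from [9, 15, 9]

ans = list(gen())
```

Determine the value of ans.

Step 1: yield from delegates to the iterable, yielding each element.
Step 2: Collected values: [9, 15, 9].
Therefore ans = [9, 15, 9].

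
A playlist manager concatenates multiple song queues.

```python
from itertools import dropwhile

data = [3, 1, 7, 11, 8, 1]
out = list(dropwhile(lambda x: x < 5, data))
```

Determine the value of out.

Step 1: dropwhile drops elements while < 5:
  3 < 5: dropped
  1 < 5: dropped
  7: kept (dropping stopped)
Step 2: Remaining elements kept regardless of condition.
Therefore out = [7, 11, 8, 1].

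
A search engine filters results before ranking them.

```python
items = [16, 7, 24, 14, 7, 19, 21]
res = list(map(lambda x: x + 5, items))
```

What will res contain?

Step 1: Apply lambda x: x + 5 to each element:
  16 -> 21
  7 -> 12
  24 -> 29
  14 -> 19
  7 -> 12
  19 -> 24
  21 -> 26
Therefore res = [21, 12, 29, 19, 12, 24, 26].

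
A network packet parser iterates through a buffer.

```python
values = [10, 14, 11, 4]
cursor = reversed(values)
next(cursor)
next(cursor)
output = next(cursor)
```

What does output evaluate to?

Step 1: reversed([10, 14, 11, 4]) gives iterator: [4, 11, 14, 10].
Step 2: First next() = 4, second next() = 11.
Step 3: Third next() = 14.
Therefore output = 14.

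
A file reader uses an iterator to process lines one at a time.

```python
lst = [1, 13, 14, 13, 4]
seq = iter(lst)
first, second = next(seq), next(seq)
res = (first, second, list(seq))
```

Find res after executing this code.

Step 1: Create iterator over [1, 13, 14, 13, 4].
Step 2: first = 1, second = 13.
Step 3: Remaining elements: [14, 13, 4].
Therefore res = (1, 13, [14, 13, 4]).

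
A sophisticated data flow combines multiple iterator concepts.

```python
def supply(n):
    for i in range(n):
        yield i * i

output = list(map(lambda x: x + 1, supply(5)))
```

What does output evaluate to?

Step 1: supply(5) yields squares: [0, 1, 4, 9, 16].
Step 2: map adds 1 to each: [1, 2, 5, 10, 17].
Therefore output = [1, 2, 5, 10, 17].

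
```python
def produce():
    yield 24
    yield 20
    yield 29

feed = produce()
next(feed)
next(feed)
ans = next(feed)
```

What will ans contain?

Step 1: produce() creates a generator.
Step 2: next(feed) yields 24 (consumed and discarded).
Step 3: next(feed) yields 20 (consumed and discarded).
Step 4: next(feed) yields 29, assigned to ans.
Therefore ans = 29.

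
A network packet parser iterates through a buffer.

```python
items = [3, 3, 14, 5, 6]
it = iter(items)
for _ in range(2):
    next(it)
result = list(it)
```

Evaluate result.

Step 1: Create iterator over [3, 3, 14, 5, 6].
Step 2: Advance 2 positions (consuming [3, 3]).
Step 3: list() collects remaining elements: [14, 5, 6].
Therefore result = [14, 5, 6].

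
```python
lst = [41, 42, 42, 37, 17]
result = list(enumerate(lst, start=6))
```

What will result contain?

Step 1: enumerate with start=6:
  (6, 41)
  (7, 42)
  (8, 42)
  (9, 37)
  (10, 17)
Therefore result = [(6, 41), (7, 42), (8, 42), (9, 37), (10, 17)].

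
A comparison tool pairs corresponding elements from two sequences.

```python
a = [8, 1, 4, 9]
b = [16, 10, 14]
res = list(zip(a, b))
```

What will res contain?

Step 1: zip stops at shortest (len(a)=4, len(b)=3):
  Index 0: (8, 16)
  Index 1: (1, 10)
  Index 2: (4, 14)
Step 2: Last element of a (9) has no pair, dropped.
Therefore res = [(8, 16), (1, 10), (4, 14)].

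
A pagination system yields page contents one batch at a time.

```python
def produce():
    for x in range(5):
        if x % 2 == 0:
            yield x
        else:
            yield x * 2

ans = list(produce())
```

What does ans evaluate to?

Step 1: For each x in range(5), yield x if even, else x*2:
  x=0 (even): yield 0
  x=1 (odd): yield 1*2 = 2
  x=2 (even): yield 2
  x=3 (odd): yield 3*2 = 6
  x=4 (even): yield 4
Therefore ans = [0, 2, 2, 6, 4].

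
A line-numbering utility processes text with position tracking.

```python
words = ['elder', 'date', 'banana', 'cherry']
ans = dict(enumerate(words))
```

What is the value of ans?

Step 1: enumerate pairs indices with words:
  0 -> 'elder'
  1 -> 'date'
  2 -> 'banana'
  3 -> 'cherry'
Therefore ans = {0: 'elder', 1: 'date', 2: 'banana', 3: 'cherry'}.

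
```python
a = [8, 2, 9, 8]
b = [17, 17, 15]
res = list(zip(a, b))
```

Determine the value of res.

Step 1: zip stops at shortest (len(a)=4, len(b)=3):
  Index 0: (8, 17)
  Index 1: (2, 17)
  Index 2: (9, 15)
Step 2: Last element of a (8) has no pair, dropped.
Therefore res = [(8, 17), (2, 17), (9, 15)].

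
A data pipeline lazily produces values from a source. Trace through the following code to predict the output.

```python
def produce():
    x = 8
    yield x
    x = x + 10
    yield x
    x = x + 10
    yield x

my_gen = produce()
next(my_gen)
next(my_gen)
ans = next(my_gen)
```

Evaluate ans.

Step 1: Trace through generator execution:
  Yield 1: x starts at 8, yield 8
  Yield 2: x = 8 + 10 = 18, yield 18
  Yield 3: x = 18 + 10 = 28, yield 28
Step 2: First next() gets 8, second next() gets the second value, third next() yields 28.
Therefore ans = 28.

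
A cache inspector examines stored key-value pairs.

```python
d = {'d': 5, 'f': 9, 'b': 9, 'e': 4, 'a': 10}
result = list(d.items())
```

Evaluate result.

Step 1: d.items() returns (key, value) pairs in insertion order.
Therefore result = [('d', 5), ('f', 9), ('b', 9), ('e', 4), ('a', 10)].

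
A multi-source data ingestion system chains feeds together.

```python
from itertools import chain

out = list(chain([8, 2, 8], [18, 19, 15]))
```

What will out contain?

Step 1: chain() concatenates iterables: [8, 2, 8] + [18, 19, 15].
Therefore out = [8, 2, 8, 18, 19, 15].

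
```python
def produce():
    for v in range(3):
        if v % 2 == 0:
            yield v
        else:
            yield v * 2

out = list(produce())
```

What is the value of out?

Step 1: For each v in range(3), yield v if even, else v*2:
  v=0 (even): yield 0
  v=1 (odd): yield 1*2 = 2
  v=2 (even): yield 2
Therefore out = [0, 2, 2].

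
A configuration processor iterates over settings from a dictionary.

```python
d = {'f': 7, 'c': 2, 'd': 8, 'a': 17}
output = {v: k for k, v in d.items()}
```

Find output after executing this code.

Step 1: Invert dict (swap keys and values):
  'f': 7 -> 7: 'f'
  'c': 2 -> 2: 'c'
  'd': 8 -> 8: 'd'
  'a': 17 -> 17: 'a'
Therefore output = {7: 'f', 2: 'c', 8: 'd', 17: 'a'}.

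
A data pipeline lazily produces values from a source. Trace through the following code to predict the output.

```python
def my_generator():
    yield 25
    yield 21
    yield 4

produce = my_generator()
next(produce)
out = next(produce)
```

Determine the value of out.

Step 1: my_generator() creates a generator.
Step 2: next(produce) yields 25 (consumed and discarded).
Step 3: next(produce) yields 21, assigned to out.
Therefore out = 21.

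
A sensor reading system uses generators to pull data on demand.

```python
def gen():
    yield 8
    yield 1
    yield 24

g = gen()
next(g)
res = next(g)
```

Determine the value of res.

Step 1: gen() creates a generator.
Step 2: next(g) yields 8 (consumed and discarded).
Step 3: next(g) yields 1, assigned to res.
Therefore res = 1.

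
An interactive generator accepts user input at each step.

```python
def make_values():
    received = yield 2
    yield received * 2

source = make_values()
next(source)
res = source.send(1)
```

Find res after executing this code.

Step 1: next(source) advances to first yield, producing 2.
Step 2: send(1) resumes, received = 1.
Step 3: yield received * 2 = 1 * 2 = 2.
Therefore res = 2.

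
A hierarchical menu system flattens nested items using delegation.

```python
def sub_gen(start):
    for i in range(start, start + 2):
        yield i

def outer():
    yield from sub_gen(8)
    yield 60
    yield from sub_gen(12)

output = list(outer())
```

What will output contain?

Step 1: outer() delegates to sub_gen(8):
  yield 8
  yield 9
Step 2: yield 60
Step 3: Delegates to sub_gen(12):
  yield 12
  yield 13
Therefore output = [8, 9, 60, 12, 13].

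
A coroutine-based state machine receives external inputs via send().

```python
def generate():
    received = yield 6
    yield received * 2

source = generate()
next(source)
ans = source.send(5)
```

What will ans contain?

Step 1: next(source) advances to first yield, producing 6.
Step 2: send(5) resumes, received = 5.
Step 3: yield received * 2 = 5 * 2 = 10.
Therefore ans = 10.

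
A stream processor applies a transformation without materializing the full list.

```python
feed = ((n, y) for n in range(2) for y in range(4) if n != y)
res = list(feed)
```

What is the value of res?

Step 1: Nested generator over range(2) x range(4) where n != y:
  (0, 0): excluded (n == y)
  (0, 1): included
  (0, 2): included
  (0, 3): included
  (1, 0): included
  (1, 1): excluded (n == y)
  (1, 2): included
  (1, 3): included
Therefore res = [(0, 1), (0, 2), (0, 3), (1, 0), (1, 2), (1, 3)].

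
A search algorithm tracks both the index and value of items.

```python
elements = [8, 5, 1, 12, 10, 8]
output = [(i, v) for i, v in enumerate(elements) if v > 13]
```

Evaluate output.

Step 1: Filter enumerate([8, 5, 1, 12, 10, 8]) keeping v > 13:
  (0, 8): 8 <= 13, excluded
  (1, 5): 5 <= 13, excluded
  (2, 1): 1 <= 13, excluded
  (3, 12): 12 <= 13, excluded
  (4, 10): 10 <= 13, excluded
  (5, 8): 8 <= 13, excluded
Therefore output = [].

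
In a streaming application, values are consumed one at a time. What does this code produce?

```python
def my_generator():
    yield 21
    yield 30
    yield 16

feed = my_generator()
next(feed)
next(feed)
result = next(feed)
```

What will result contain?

Step 1: my_generator() creates a generator.
Step 2: next(feed) yields 21 (consumed and discarded).
Step 3: next(feed) yields 30 (consumed and discarded).
Step 4: next(feed) yields 16, assigned to result.
Therefore result = 16.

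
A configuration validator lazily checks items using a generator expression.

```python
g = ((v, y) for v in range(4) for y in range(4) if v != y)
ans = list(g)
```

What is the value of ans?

Step 1: Nested generator over range(4) x range(4) where v != y:
  (0, 0): excluded (v == y)
  (0, 1): included
  (0, 2): included
  (0, 3): included
  (1, 0): included
  (1, 1): excluded (v == y)
  (1, 2): included
  (1, 3): included
  (2, 0): included
  (2, 1): included
  (2, 2): excluded (v == y)
  (2, 3): included
  (3, 0): included
  (3, 1): included
  (3, 2): included
  (3, 3): excluded (v == y)
Therefore ans = [(0, 1), (0, 2), (0, 3), (1, 0), (1, 2), (1, 3), (2, 0), (2, 1), (2, 3), (3, 0), (3, 1), (3, 2)].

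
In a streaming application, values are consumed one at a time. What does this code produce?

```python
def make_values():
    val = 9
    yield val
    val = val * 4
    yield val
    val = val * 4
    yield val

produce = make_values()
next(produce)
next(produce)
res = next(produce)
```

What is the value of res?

Step 1: Trace through generator execution:
  Yield 1: val starts at 9, yield 9
  Yield 2: val = 9 * 4 = 36, yield 36
  Yield 3: val = 36 * 4 = 144, yield 144
Step 2: First next() gets 9, second next() gets the second value, third next() yields 144.
Therefore res = 144.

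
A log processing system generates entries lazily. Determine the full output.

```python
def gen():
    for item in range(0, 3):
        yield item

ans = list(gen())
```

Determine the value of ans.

Step 1: The generator yields each value from range(0, 3).
Step 2: list() consumes all yields: [0, 1, 2].
Therefore ans = [0, 1, 2].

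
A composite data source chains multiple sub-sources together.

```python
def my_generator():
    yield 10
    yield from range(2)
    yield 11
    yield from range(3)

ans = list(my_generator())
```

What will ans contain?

Step 1: Trace yields in order:
  yield 10
  yield 0
  yield 1
  yield 11
  yield 0
  yield 1
  yield 2
Therefore ans = [10, 0, 1, 11, 0, 1, 2].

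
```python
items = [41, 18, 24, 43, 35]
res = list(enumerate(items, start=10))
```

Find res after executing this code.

Step 1: enumerate with start=10:
  (10, 41)
  (11, 18)
  (12, 24)
  (13, 43)
  (14, 35)
Therefore res = [(10, 41), (11, 18), (12, 24), (13, 43), (14, 35)].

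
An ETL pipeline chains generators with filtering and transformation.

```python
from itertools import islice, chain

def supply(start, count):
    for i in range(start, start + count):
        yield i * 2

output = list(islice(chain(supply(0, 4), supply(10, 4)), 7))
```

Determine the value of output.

Step 1: supply(0, 4) yields [0, 2, 4, 6].
Step 2: supply(10, 4) yields [20, 22, 24, 26].
Step 3: chain concatenates: [0, 2, 4, 6, 20, 22, 24, 26].
Step 4: islice takes first 7: [0, 2, 4, 6, 20, 22, 24].
Therefore output = [0, 2, 4, 6, 20, 22, 24].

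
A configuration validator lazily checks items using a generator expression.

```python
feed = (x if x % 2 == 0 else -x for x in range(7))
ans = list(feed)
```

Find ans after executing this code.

Step 1: For each x in range(7), yield x if even, else -x:
  x=0: even, yield 0
  x=1: odd, yield -1
  x=2: even, yield 2
  x=3: odd, yield -3
  x=4: even, yield 4
  x=5: odd, yield -5
  x=6: even, yield 6
Therefore ans = [0, -1, 2, -3, 4, -5, 6].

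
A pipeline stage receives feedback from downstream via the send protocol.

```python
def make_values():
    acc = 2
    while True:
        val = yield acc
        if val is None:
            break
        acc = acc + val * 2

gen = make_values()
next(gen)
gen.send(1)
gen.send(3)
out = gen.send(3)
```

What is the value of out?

Step 1: next() -> yield acc=2.
Step 2: send(1) -> val=1, acc = 2 + 1*2 = 4, yield 4.
Step 3: send(3) -> val=3, acc = 4 + 3*2 = 10, yield 10.
Step 4: send(3) -> val=3, acc = 10 + 3*2 = 16, yield 16.
Therefore out = 16.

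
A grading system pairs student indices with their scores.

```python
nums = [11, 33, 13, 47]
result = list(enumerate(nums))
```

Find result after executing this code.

Step 1: enumerate pairs each element with its index:
  (0, 11)
  (1, 33)
  (2, 13)
  (3, 47)
Therefore result = [(0, 11), (1, 33), (2, 13), (3, 47)].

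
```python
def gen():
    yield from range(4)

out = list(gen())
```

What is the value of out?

Step 1: yield from delegates to the iterable, yielding each element.
Step 2: Collected values: [0, 1, 2, 3].
Therefore out = [0, 1, 2, 3].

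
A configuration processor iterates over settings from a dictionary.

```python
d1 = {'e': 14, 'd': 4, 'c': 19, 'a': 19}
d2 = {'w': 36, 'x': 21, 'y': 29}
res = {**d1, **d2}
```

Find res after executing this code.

Step 1: Merge d1 and d2 (d2 values override on key conflicts).
Step 2: d1 has keys ['e', 'd', 'c', 'a'], d2 has keys ['w', 'x', 'y'].
Therefore res = {'e': 14, 'd': 4, 'c': 19, 'a': 19, 'w': 36, 'x': 21, 'y': 29}.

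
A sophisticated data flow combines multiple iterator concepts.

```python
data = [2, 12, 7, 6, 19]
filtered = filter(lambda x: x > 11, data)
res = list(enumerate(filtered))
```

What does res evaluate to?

Step 1: Filter [2, 12, 7, 6, 19] for > 11: [12, 19].
Step 2: enumerate re-indexes from 0: [(0, 12), (1, 19)].
Therefore res = [(0, 12), (1, 19)].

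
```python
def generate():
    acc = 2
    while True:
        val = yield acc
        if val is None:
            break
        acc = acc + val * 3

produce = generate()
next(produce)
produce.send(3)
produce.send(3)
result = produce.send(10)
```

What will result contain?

Step 1: next() -> yield acc=2.
Step 2: send(3) -> val=3, acc = 2 + 3*3 = 11, yield 11.
Step 3: send(3) -> val=3, acc = 11 + 3*3 = 20, yield 20.
Step 4: send(10) -> val=10, acc = 20 + 10*3 = 50, yield 50.
Therefore result = 50.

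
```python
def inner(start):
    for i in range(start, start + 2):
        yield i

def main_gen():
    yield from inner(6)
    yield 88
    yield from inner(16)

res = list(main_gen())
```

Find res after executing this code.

Step 1: main_gen() delegates to inner(6):
  yield 6
  yield 7
Step 2: yield 88
Step 3: Delegates to inner(16):
  yield 16
  yield 17
Therefore res = [6, 7, 88, 16, 17].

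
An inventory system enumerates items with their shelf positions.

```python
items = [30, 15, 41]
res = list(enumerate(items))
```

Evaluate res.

Step 1: enumerate pairs each element with its index:
  (0, 30)
  (1, 15)
  (2, 41)
Therefore res = [(0, 30), (1, 15), (2, 41)].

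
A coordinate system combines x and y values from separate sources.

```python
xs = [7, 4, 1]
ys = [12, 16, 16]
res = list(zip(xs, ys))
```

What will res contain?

Step 1: zip pairs elements at same index:
  Index 0: (7, 12)
  Index 1: (4, 16)
  Index 2: (1, 16)
Therefore res = [(7, 12), (4, 16), (1, 16)].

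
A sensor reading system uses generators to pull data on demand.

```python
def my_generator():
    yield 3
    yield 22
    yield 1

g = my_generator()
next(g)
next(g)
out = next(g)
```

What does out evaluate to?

Step 1: my_generator() creates a generator.
Step 2: next(g) yields 3 (consumed and discarded).
Step 3: next(g) yields 22 (consumed and discarded).
Step 4: next(g) yields 1, assigned to out.
Therefore out = 1.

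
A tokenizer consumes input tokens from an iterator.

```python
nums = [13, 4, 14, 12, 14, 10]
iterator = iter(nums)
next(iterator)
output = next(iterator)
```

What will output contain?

Step 1: Create iterator over [13, 4, 14, 12, 14, 10].
Step 2: next() consumes 13.
Step 3: next() returns 4.
Therefore output = 4.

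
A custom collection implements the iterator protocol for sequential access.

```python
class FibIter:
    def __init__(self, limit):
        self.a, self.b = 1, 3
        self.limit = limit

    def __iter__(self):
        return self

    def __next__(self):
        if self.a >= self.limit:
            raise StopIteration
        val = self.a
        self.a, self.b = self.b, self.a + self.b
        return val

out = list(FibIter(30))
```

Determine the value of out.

Step 1: Fibonacci-like sequence (a=1, b=3) until >= 30:
  Yield 1, then a,b = 3,4
  Yield 3, then a,b = 4,7
  Yield 4, then a,b = 7,11
  Yield 7, then a,b = 11,18
  Yield 11, then a,b = 18,29
  Yield 18, then a,b = 29,47
  Yield 29, then a,b = 47,76
Step 2: 47 >= 30, stop.
Therefore out = [1, 3, 4, 7, 11, 18, 29].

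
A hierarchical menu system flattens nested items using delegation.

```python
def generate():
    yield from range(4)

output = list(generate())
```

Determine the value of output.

Step 1: yield from delegates to the iterable, yielding each element.
Step 2: Collected values: [0, 1, 2, 3].
Therefore output = [0, 1, 2, 3].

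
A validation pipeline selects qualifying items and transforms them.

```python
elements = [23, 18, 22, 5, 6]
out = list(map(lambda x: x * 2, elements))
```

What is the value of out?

Step 1: Apply lambda x: x * 2 to each element:
  23 -> 46
  18 -> 36
  22 -> 44
  5 -> 10
  6 -> 12
Therefore out = [46, 36, 44, 10, 12].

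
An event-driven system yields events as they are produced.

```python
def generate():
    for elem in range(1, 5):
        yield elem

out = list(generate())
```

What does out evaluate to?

Step 1: The generator yields each value from range(1, 5).
Step 2: list() consumes all yields: [1, 2, 3, 4].
Therefore out = [1, 2, 3, 4].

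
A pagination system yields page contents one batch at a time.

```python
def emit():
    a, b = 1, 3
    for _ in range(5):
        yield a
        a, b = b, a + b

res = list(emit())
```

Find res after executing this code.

Step 1: Fibonacci-like sequence starting with a=1, b=3:
  Iteration 1: yield a=1, then a,b = 3,4
  Iteration 2: yield a=3, then a,b = 4,7
  Iteration 3: yield a=4, then a,b = 7,11
  Iteration 4: yield a=7, then a,b = 11,18
  Iteration 5: yield a=11, then a,b = 18,29
Therefore res = [1, 3, 4, 7, 11].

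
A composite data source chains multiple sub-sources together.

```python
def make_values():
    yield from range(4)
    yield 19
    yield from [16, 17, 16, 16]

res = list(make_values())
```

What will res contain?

Step 1: Trace yields in order:
  yield 0
  yield 1
  yield 2
  yield 3
  yield 19
  yield 16
  yield 17
  yield 16
  yield 16
Therefore res = [0, 1, 2, 3, 19, 16, 17, 16, 16].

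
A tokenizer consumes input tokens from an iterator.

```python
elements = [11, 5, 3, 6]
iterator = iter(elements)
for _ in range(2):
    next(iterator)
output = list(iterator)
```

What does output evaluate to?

Step 1: Create iterator over [11, 5, 3, 6].
Step 2: Advance 2 positions (consuming [11, 5]).
Step 3: list() collects remaining elements: [3, 6].
Therefore output = [3, 6].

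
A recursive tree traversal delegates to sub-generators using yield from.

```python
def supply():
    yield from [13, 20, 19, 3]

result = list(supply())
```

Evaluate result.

Step 1: yield from delegates to the iterable, yielding each element.
Step 2: Collected values: [13, 20, 19, 3].
Therefore result = [13, 20, 19, 3].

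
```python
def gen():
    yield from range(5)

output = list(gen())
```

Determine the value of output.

Step 1: yield from delegates to the iterable, yielding each element.
Step 2: Collected values: [0, 1, 2, 3, 4].
Therefore output = [0, 1, 2, 3, 4].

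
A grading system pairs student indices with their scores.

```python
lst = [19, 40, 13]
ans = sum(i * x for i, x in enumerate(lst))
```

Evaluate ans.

Step 1: Compute i * x for each (i, x) in enumerate([19, 40, 13]):
  i=0, x=19: 0*19 = 0
  i=1, x=40: 1*40 = 40
  i=2, x=13: 2*13 = 26
Step 2: sum = 0 + 40 + 26 = 66.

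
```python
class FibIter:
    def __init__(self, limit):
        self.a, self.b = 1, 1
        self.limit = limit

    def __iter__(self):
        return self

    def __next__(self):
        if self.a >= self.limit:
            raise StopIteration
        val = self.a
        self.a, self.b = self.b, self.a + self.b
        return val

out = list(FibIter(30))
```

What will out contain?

Step 1: Fibonacci-like sequence (a=1, b=1) until >= 30:
  Yield 1, then a,b = 1,2
  Yield 1, then a,b = 2,3
  Yield 2, then a,b = 3,5
  Yield 3, then a,b = 5,8
  Yield 5, then a,b = 8,13
  Yield 8, then a,b = 13,21
  Yield 13, then a,b = 21,34
  Yield 21, then a,b = 34,55
Step 2: 34 >= 30, stop.
Therefore out = [1, 1, 2, 3, 5, 8, 13, 21].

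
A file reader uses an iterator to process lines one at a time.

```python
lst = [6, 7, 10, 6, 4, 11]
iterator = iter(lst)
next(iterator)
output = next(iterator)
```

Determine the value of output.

Step 1: Create iterator over [6, 7, 10, 6, 4, 11].
Step 2: next() consumes 6.
Step 3: next() returns 7.
Therefore output = 7.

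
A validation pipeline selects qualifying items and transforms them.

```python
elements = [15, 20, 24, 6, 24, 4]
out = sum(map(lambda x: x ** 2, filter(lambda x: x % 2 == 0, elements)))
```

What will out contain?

Step 1: Filter even numbers from [15, 20, 24, 6, 24, 4]: [20, 24, 6, 24, 4]
Step 2: Square each: [400, 576, 36, 576, 16]
Step 3: Sum = 1604.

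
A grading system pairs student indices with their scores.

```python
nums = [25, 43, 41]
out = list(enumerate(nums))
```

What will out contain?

Step 1: enumerate pairs each element with its index:
  (0, 25)
  (1, 43)
  (2, 41)
Therefore out = [(0, 25), (1, 43), (2, 41)].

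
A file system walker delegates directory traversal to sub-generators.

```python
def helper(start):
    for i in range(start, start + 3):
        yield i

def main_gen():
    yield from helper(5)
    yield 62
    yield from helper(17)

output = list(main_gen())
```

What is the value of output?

Step 1: main_gen() delegates to helper(5):
  yield 5
  yield 6
  yield 7
Step 2: yield 62
Step 3: Delegates to helper(17):
  yield 17
  yield 18
  yield 19
Therefore output = [5, 6, 7, 62, 17, 18, 19].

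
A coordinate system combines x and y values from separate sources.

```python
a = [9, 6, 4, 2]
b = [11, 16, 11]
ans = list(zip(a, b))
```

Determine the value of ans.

Step 1: zip stops at shortest (len(a)=4, len(b)=3):
  Index 0: (9, 11)
  Index 1: (6, 16)
  Index 2: (4, 11)
Step 2: Last element of a (2) has no pair, dropped.
Therefore ans = [(9, 11), (6, 16), (4, 11)].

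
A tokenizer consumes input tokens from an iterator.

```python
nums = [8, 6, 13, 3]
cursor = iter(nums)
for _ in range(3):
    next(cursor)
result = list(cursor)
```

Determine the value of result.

Step 1: Create iterator over [8, 6, 13, 3].
Step 2: Advance 3 positions (consuming [8, 6, 13]).
Step 3: list() collects remaining elements: [3].
Therefore result = [3].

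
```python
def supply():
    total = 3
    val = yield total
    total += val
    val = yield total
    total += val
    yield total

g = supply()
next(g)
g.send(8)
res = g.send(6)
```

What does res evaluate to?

Step 1: next() -> yield total=3.
Step 2: send(8) -> val=8, total = 3+8 = 11, yield 11.
Step 3: send(6) -> val=6, total = 11+6 = 17, yield 17.
Therefore res = 17.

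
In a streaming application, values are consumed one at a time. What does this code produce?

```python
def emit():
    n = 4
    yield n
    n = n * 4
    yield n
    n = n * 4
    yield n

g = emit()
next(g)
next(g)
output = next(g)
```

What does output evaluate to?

Step 1: Trace through generator execution:
  Yield 1: n starts at 4, yield 4
  Yield 2: n = 4 * 4 = 16, yield 16
  Yield 3: n = 16 * 4 = 64, yield 64
Step 2: First next() gets 4, second next() gets the second value, third next() yields 64.
Therefore output = 64.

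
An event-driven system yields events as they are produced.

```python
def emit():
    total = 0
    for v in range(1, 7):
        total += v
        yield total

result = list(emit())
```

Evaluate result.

Step 1: Generator accumulates running sum:
  v=1: total = 1, yield 1
  v=2: total = 3, yield 3
  v=3: total = 6, yield 6
  v=4: total = 10, yield 10
  v=5: total = 15, yield 15
  v=6: total = 21, yield 21
Therefore result = [1, 3, 6, 10, 15, 21].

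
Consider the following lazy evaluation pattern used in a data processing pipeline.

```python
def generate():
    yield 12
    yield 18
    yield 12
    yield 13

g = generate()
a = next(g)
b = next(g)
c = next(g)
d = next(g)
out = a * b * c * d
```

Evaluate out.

Step 1: Create generator and consume all values:
  a = next(g) = 12
  b = next(g) = 18
  c = next(g) = 12
  d = next(g) = 13
Step 2: out = 12 * 18 * 12 * 13 = 33696.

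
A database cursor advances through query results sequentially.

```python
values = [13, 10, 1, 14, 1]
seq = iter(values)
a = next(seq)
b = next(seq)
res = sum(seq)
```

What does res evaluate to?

Step 1: Create iterator over [13, 10, 1, 14, 1].
Step 2: a = next() = 13, b = next() = 10.
Step 3: sum() of remaining [1, 14, 1] = 16.
Therefore res = 16.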